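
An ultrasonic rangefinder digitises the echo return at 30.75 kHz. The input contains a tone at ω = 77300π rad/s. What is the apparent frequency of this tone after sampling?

ω = 77300π rad/s → f = ω/(2π) = 38650 Hz = 38.65 kHz.
38.65 kHz mod fs = 7.9 kHz.
7.9 kHz ≤ fs/2 = 15.375 kHz, appears at 7.9 kHz.

7.9 kHz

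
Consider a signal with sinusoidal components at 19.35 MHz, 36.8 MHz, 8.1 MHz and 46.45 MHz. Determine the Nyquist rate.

Highest-frequency component: 46.45 MHz.
Nyquist rate = 2 × 46.45 MHz = 92.9 MHz.

92.9 MHz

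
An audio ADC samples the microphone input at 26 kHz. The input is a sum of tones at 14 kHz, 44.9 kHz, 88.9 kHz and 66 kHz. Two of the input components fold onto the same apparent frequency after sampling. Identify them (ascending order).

14 kHz, 66 kHz

fs/2 = 13 kHz.
14 kHz > fs/2 = 13 kHz, folds to fs − 14 kHz = 12 kHz.
44.9 kHz mod fs = 18.9 kHz.
18.9 kHz > fs/2 = 13 kHz, folds to fs − 18.9 kHz = 7.1 kHz.
88.9 kHz mod fs = 10.9 kHz.
10.9 kHz ≤ fs/2 = 13 kHz, appears at 10.9 kHz.
66 kHz mod fs = 14 kHz.
14 kHz > fs/2 = 13 kHz, folds to fs − 14 kHz = 12 kHz.
14 kHz and 66 kHz both map to 12 kHz.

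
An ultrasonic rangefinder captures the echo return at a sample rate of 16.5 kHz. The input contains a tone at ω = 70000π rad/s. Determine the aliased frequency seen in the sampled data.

2 kHz

ω = 70000π rad/s → f = ω/(2π) = 35000 Hz = 35 kHz.
35 kHz mod fs = 2 kHz.
2 kHz ≤ fs/2 = 8.25 kHz, appears at 2 kHz.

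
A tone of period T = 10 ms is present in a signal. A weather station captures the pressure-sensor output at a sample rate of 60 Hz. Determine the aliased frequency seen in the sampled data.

T = 10 ms → f = 1/T = 100 Hz.
100 Hz mod fs = 40 Hz.
40 Hz > fs/2 = 30 Hz, folds to fs − 40 Hz = 20 Hz.

20 Hz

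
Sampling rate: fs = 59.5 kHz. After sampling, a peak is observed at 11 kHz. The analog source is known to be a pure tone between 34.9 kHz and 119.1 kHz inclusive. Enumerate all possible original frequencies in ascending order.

48.5 kHz, 70.5 kHz, 108 kHz

Frequencies that alias to 11 kHz are k·fs ± 11 kHz for integer k ≥ 0.
k=0: 11 kHz.
k=1: 48.5 kHz, 70.5 kHz.
k=2: 108 kHz, 130 kHz.
k=3: 167.5 kHz, 189.5 kHz.
Within [34.9 kHz, 119.1 kHz]: 48.5 kHz, 70.5 kHz, 108 kHz.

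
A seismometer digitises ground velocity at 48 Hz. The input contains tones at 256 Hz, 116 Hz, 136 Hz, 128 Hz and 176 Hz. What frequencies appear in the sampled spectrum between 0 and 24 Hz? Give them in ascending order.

fs/2 = 24 Hz.
256 Hz mod fs = 16 Hz.
16 Hz ≤ fs/2 = 24 Hz, appears at 16 Hz.
116 Hz mod fs = 20 Hz.
20 Hz ≤ fs/2 = 24 Hz, appears at 20 Hz.
136 Hz mod fs = 40 Hz.
40 Hz > fs/2 = 24 Hz, folds to fs − 40 Hz = 8 Hz.
128 Hz mod fs = 32 Hz.
32 Hz > fs/2 = 24 Hz, folds to fs − 32 Hz = 16 Hz.
176 Hz mod fs = 32 Hz.
32 Hz > fs/2 = 24 Hz, folds to fs − 32 Hz = 16 Hz.
Distinct values: {8 Hz, 16 Hz, 20 Hz}.

8 Hz, 16 Hz, 20 Hz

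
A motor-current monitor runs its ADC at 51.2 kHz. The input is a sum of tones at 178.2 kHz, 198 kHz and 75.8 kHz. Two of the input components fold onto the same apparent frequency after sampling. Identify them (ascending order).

fs/2 = 25.6 kHz.
178.2 kHz mod fs = 24.6 kHz.
24.6 kHz ≤ fs/2 = 25.6 kHz, appears at 24.6 kHz.
198 kHz mod fs = 44.4 kHz.
44.4 kHz > fs/2 = 25.6 kHz, folds to fs − 44.4 kHz = 6.8 kHz.
75.8 kHz mod fs = 24.6 kHz.
24.6 kHz ≤ fs/2 = 25.6 kHz, appears at 24.6 kHz.
75.8 kHz and 178.2 kHz both map to 24.6 kHz.

75.8 kHz, 178.2 kHz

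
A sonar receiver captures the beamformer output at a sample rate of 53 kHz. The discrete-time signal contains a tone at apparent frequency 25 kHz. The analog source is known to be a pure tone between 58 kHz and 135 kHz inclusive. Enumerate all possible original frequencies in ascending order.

Frequencies that alias to 25 kHz are k·fs ± 25 kHz for integer k ≥ 0.
k=0: 25 kHz.
k=1: 28 kHz, 78 kHz.
k=2: 81 kHz, 131 kHz.
k=3: 134 kHz, 184 kHz.
k=4: 187 kHz, 237 kHz.
Within [58 kHz, 135 kHz]: 78 kHz, 81 kHz, 131 kHz, 134 kHz.

78 kHz, 81 kHz, 131 kHz, 134 kHz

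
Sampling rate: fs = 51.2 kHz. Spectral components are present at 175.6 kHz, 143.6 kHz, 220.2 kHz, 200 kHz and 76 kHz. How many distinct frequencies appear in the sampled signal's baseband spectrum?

fs/2 = 25.6 kHz.
175.6 kHz mod fs = 22 kHz.
22 kHz ≤ fs/2 = 25.6 kHz, appears at 22 kHz.
143.6 kHz mod fs = 41.2 kHz.
41.2 kHz > fs/2 = 25.6 kHz, folds to fs − 41.2 kHz = 10 kHz.
220.2 kHz mod fs = 15.4 kHz.
15.4 kHz ≤ fs/2 = 25.6 kHz, appears at 15.4 kHz.
200 kHz mod fs = 46.4 kHz.
46.4 kHz > fs/2 = 25.6 kHz, folds to fs − 46.4 kHz = 4.8 kHz.
76 kHz mod fs = 24.8 kHz.
24.8 kHz ≤ fs/2 = 25.6 kHz, appears at 24.8 kHz.
Distinct values: {4.8 kHz, 10 kHz, 15.4 kHz, 22 kHz, 24.8 kHz} → 5.

5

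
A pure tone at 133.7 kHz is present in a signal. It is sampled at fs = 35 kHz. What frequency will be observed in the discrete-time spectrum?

6.3 kHz

133.7 kHz mod fs = 28.7 kHz.
28.7 kHz > fs/2 = 17.5 kHz, folds to fs − 28.7 kHz = 6.3 kHz.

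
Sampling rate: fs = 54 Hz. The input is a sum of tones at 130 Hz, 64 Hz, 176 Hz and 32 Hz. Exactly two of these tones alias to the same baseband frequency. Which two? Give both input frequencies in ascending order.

32 Hz, 130 Hz

fs/2 = 27 Hz.
130 Hz mod fs = 22 Hz.
22 Hz ≤ fs/2 = 27 Hz, appears at 22 Hz.
64 Hz mod fs = 10 Hz.
10 Hz ≤ fs/2 = 27 Hz, appears at 10 Hz.
176 Hz mod fs = 14 Hz.
14 Hz ≤ fs/2 = 27 Hz, appears at 14 Hz.
32 Hz > fs/2 = 27 Hz, folds to fs − 32 Hz = 22 Hz.
32 Hz and 130 Hz both map to 22 Hz.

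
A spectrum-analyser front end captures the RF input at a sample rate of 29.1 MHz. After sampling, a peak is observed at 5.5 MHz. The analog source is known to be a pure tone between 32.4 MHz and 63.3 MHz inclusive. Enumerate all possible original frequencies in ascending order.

34.6 MHz, 52.7 MHz

Frequencies that alias to 5.5 MHz are k·fs ± 5.5 MHz for integer k ≥ 0.
k=0: 5.5 MHz.
k=1: 23.6 MHz, 34.6 MHz.
k=2: 52.7 MHz, 63.7 MHz.
k=3: 81.8 MHz, 92.8 MHz.
Within [32.4 MHz, 63.3 MHz]: 34.6 MHz, 52.7 MHz.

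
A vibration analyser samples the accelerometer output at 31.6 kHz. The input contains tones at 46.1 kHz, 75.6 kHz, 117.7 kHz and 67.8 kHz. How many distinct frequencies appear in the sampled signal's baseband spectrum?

fs/2 = 15.8 kHz.
46.1 kHz mod fs = 14.5 kHz.
14.5 kHz ≤ fs/2 = 15.8 kHz, appears at 14.5 kHz.
75.6 kHz mod fs = 12.4 kHz.
12.4 kHz ≤ fs/2 = 15.8 kHz, appears at 12.4 kHz.
117.7 kHz mod fs = 22.9 kHz.
22.9 kHz > fs/2 = 15.8 kHz, folds to fs − 22.9 kHz = 8.7 kHz.
67.8 kHz mod fs = 4.6 kHz.
4.6 kHz ≤ fs/2 = 15.8 kHz, appears at 4.6 kHz.
Distinct values: {4.6 kHz, 8.7 kHz, 12.4 kHz, 14.5 kHz} → 4.

4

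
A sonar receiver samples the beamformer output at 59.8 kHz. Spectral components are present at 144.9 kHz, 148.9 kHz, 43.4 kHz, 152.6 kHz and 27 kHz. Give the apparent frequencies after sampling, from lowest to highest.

16.4 kHz, 25.3 kHz, 26.8 kHz, 27 kHz, 29.3 kHz

fs/2 = 29.9 kHz.
144.9 kHz mod fs = 25.3 kHz.
25.3 kHz ≤ fs/2 = 29.9 kHz, appears at 25.3 kHz.
148.9 kHz mod fs = 29.3 kHz.
29.3 kHz ≤ fs/2 = 29.9 kHz, appears at 29.3 kHz.
43.4 kHz > fs/2 = 29.9 kHz, folds to fs − 43.4 kHz = 16.4 kHz.
152.6 kHz mod fs = 33 kHz.
33 kHz > fs/2 = 29.9 kHz, folds to fs − 33 kHz = 26.8 kHz.
27 kHz ≤ fs/2 = 29.9 kHz, passes unchanged.
Distinct values: {16.4 kHz, 25.3 kHz, 26.8 kHz, 27 kHz, 29.3 kHz}.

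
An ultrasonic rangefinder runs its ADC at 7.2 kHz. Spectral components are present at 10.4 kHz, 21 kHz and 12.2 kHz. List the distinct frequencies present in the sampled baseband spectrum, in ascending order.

0.6 kHz, 2.2 kHz, 3.2 kHz

fs/2 = 3.6 kHz.
10.4 kHz mod fs = 3.2 kHz.
3.2 kHz ≤ fs/2 = 3.6 kHz, appears at 3.2 kHz.
21 kHz mod fs = 6.6 kHz.
6.6 kHz > fs/2 = 3.6 kHz, folds to fs − 6.6 kHz = 0.6 kHz.
12.2 kHz mod fs = 5 kHz.
5 kHz > fs/2 = 3.6 kHz, folds to fs − 5 kHz = 2.2 kHz.
Distinct values: {0.6 kHz, 2.2 kHz, 3.2 kHz}.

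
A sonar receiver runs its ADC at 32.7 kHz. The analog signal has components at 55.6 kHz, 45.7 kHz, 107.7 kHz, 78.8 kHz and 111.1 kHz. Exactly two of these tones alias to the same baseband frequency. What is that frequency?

fs/2 = 16.35 kHz.
55.6 kHz mod fs = 22.9 kHz.
22.9 kHz > fs/2 = 16.35 kHz, folds to fs − 22.9 kHz = 9.8 kHz.
45.7 kHz mod fs = 13 kHz.
13 kHz ≤ fs/2 = 16.35 kHz, appears at 13 kHz.
107.7 kHz mod fs = 9.6 kHz.
9.6 kHz ≤ fs/2 = 16.35 kHz, appears at 9.6 kHz.
78.8 kHz mod fs = 13.4 kHz.
13.4 kHz ≤ fs/2 = 16.35 kHz, appears at 13.4 kHz.
111.1 kHz mod fs = 13 kHz.
13 kHz ≤ fs/2 = 16.35 kHz, appears at 13 kHz.
45.7 kHz and 111.1 kHz both map to 13 kHz.

13 kHz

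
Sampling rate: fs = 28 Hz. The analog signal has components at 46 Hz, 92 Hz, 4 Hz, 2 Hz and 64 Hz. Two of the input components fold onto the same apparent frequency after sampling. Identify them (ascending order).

fs/2 = 14 Hz.
46 Hz mod fs = 18 Hz.
18 Hz > fs/2 = 14 Hz, folds to fs − 18 Hz = 10 Hz.
92 Hz mod fs = 8 Hz.
8 Hz ≤ fs/2 = 14 Hz, appears at 8 Hz.
4 Hz ≤ fs/2 = 14 Hz, passes unchanged.
2 Hz ≤ fs/2 = 14 Hz, passes unchanged.
64 Hz mod fs = 8 Hz.
8 Hz ≤ fs/2 = 14 Hz, appears at 8 Hz.
64 Hz and 92 Hz both map to 8 Hz.

64 Hz, 92 Hz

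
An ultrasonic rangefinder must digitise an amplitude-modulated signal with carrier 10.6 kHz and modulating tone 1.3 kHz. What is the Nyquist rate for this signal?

23.8 kHz

AM sidebands sit at fc ± fm = 9.3 kHz and 11.9 kHz.
Highest-frequency component: 11.9 kHz.
Nyquist rate = 2 × 11.9 kHz = 23.8 kHz.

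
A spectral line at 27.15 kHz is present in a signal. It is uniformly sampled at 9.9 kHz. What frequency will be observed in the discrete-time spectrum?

27.15 kHz mod fs = 7.35 kHz.
7.35 kHz > fs/2 = 4.95 kHz, folds to fs − 7.35 kHz = 2.55 kHz.

2.55 kHz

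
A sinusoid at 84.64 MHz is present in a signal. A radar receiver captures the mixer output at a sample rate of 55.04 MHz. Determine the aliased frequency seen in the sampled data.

84.64 MHz mod fs = 29.6 MHz.
29.6 MHz > fs/2 = 27.52 MHz, folds to fs − 29.6 MHz = 25.44 MHz.

25.44 MHz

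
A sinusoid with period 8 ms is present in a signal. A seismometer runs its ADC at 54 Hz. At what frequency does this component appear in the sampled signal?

17 Hz

T = 8 ms → f = 1/T = 125 Hz.
125 Hz mod fs = 17 Hz.
17 Hz ≤ fs/2 = 27 Hz, appears at 17 Hz.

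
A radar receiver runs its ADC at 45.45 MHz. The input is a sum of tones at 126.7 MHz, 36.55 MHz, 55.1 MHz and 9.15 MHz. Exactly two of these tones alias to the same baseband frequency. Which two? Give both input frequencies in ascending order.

55.1 MHz, 126.7 MHz

fs/2 = 22.725 MHz.
126.7 MHz mod fs = 35.8 MHz.
35.8 MHz > fs/2 = 22.725 MHz, folds to fs − 35.8 MHz = 9.65 MHz.
36.55 MHz > fs/2 = 22.725 MHz, folds to fs − 36.55 MHz = 8.9 MHz.
55.1 MHz mod fs = 9.65 MHz.
9.65 MHz ≤ fs/2 = 22.725 MHz, appears at 9.65 MHz.
9.15 MHz ≤ fs/2 = 22.725 MHz, passes unchanged.
55.1 MHz and 126.7 MHz both map to 9.65 MHz.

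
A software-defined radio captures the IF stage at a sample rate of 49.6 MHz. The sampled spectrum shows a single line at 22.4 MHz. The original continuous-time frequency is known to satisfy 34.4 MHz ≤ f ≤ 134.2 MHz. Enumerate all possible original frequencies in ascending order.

72 MHz, 76.8 MHz, 121.6 MHz, 126.4 MHz

Frequencies that alias to 22.4 MHz are k·fs ± 22.4 MHz for integer k ≥ 0.
k=0: 22.4 MHz.
k=1: 27.2 MHz, 72 MHz.
k=2: 76.8 MHz, 121.6 MHz.
k=3: 126.4 MHz, 171.2 MHz.
k=4: 176 MHz, 220.8 MHz.
Within [34.4 MHz, 134.2 MHz]: 72 MHz, 76.8 MHz, 121.6 MHz, 126.4 MHz.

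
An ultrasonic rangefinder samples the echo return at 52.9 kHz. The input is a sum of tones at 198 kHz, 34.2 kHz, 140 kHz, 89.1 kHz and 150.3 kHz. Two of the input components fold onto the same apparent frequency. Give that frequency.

18.7 kHz

fs/2 = 26.45 kHz.
198 kHz mod fs = 39.3 kHz.
39.3 kHz > fs/2 = 26.45 kHz, folds to fs − 39.3 kHz = 13.6 kHz.
34.2 kHz > fs/2 = 26.45 kHz, folds to fs − 34.2 kHz = 18.7 kHz.
140 kHz mod fs = 34.2 kHz.
34.2 kHz > fs/2 = 26.45 kHz, folds to fs − 34.2 kHz = 18.7 kHz.
89.1 kHz mod fs = 36.2 kHz.
36.2 kHz > fs/2 = 26.45 kHz, folds to fs − 36.2 kHz = 16.7 kHz.
150.3 kHz mod fs = 44.5 kHz.
44.5 kHz > fs/2 = 26.45 kHz, folds to fs − 44.5 kHz = 8.4 kHz.
34.2 kHz and 140 kHz both map to 18.7 kHz.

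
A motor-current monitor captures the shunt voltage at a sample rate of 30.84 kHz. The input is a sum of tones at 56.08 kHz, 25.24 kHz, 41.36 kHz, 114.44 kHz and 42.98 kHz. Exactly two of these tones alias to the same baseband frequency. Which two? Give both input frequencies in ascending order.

25.24 kHz, 56.08 kHz

fs/2 = 15.42 kHz.
56.08 kHz mod fs = 25.24 kHz.
25.24 kHz > fs/2 = 15.42 kHz, folds to fs − 25.24 kHz = 5.6 kHz.
25.24 kHz > fs/2 = 15.42 kHz, folds to fs − 25.24 kHz = 5.6 kHz.
41.36 kHz mod fs = 10.52 kHz.
10.52 kHz ≤ fs/2 = 15.42 kHz, appears at 10.52 kHz.
114.44 kHz mod fs = 21.92 kHz.
21.92 kHz > fs/2 = 15.42 kHz, folds to fs − 21.92 kHz = 8.92 kHz.
42.98 kHz mod fs = 12.14 kHz.
12.14 kHz ≤ fs/2 = 15.42 kHz, appears at 12.14 kHz.
25.24 kHz and 56.08 kHz both map to 5.6 kHz.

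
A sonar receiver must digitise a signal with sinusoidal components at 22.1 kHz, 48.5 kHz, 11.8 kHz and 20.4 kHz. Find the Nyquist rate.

97 kHz

Highest-frequency component: 48.5 kHz.
Nyquist rate = 2 × 48.5 kHz = 97 kHz.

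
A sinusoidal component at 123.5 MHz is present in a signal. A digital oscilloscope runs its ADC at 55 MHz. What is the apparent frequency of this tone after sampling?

123.5 MHz mod fs = 13.5 MHz.
13.5 MHz ≤ fs/2 = 27.5 MHz, appears at 13.5 MHz.

13.5 MHz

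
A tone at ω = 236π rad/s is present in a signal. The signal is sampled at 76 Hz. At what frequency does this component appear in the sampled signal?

ω = 236π rad/s → f = ω/(2π) = 118 Hz.
118 Hz mod fs = 42 Hz.
42 Hz > fs/2 = 38 Hz, folds to fs − 42 Hz = 34 Hz.

34 Hz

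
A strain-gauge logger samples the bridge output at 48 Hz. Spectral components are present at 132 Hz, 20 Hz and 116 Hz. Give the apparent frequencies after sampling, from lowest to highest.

fs/2 = 24 Hz.
132 Hz mod fs = 36 Hz.
36 Hz > fs/2 = 24 Hz, folds to fs − 36 Hz = 12 Hz.
20 Hz ≤ fs/2 = 24 Hz, passes unchanged.
116 Hz mod fs = 20 Hz.
20 Hz ≤ fs/2 = 24 Hz, appears at 20 Hz.
Distinct values: {12 Hz, 20 Hz}.

12 Hz, 20 Hz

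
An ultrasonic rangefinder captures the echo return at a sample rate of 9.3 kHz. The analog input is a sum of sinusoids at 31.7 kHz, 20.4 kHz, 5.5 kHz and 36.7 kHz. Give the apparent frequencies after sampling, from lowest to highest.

0.5 kHz, 1.8 kHz, 3.8 kHz

fs/2 = 4.65 kHz.
31.7 kHz mod fs = 3.8 kHz.
3.8 kHz ≤ fs/2 = 4.65 kHz, appears at 3.8 kHz.
20.4 kHz mod fs = 1.8 kHz.
1.8 kHz ≤ fs/2 = 4.65 kHz, appears at 1.8 kHz.
5.5 kHz > fs/2 = 4.65 kHz, folds to fs − 5.5 kHz = 3.8 kHz.
36.7 kHz mod fs = 8.8 kHz.
8.8 kHz > fs/2 = 4.65 kHz, folds to fs − 8.8 kHz = 0.5 kHz.
Distinct values: {0.5 kHz, 1.8 kHz, 3.8 kHz}.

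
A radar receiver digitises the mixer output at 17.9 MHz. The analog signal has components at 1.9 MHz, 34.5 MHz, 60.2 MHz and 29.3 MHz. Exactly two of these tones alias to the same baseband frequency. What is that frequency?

6.5 MHz

fs/2 = 8.95 MHz.
1.9 MHz ≤ fs/2 = 8.95 MHz, passes unchanged.
34.5 MHz mod fs = 16.6 MHz.
16.6 MHz > fs/2 = 8.95 MHz, folds to fs − 16.6 MHz = 1.3 MHz.
60.2 MHz mod fs = 6.5 MHz.
6.5 MHz ≤ fs/2 = 8.95 MHz, appears at 6.5 MHz.
29.3 MHz mod fs = 11.4 MHz.
11.4 MHz > fs/2 = 8.95 MHz, folds to fs − 11.4 MHz = 6.5 MHz.
29.3 MHz and 60.2 MHz both map to 6.5 MHz.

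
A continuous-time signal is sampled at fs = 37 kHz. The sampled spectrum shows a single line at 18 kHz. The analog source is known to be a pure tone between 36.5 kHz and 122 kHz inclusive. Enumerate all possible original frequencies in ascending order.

Frequencies that alias to 18 kHz are k·fs ± 18 kHz for integer k ≥ 0.
k=0: 18 kHz.
k=1: 19 kHz, 55 kHz.
k=2: 56 kHz, 92 kHz.
k=3: 93 kHz, 129 kHz.
k=4: 130 kHz, 166 kHz.
Within [36.5 kHz, 122 kHz]: 55 kHz, 56 kHz, 92 kHz, 93 kHz.

55 kHz, 56 kHz, 92 kHz, 93 kHz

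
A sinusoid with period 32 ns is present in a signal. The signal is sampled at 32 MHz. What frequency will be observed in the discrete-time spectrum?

0.75 MHz

T = 32 ns → f = 1/T = 31.25 MHz.
31.25 MHz > fs/2 = 16 MHz, folds to fs − 31.25 MHz = 0.75 MHz.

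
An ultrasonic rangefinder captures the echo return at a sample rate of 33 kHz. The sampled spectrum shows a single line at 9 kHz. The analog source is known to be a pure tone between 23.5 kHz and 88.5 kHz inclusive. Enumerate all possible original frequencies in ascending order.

24 kHz, 42 kHz, 57 kHz, 75 kHz

Frequencies that alias to 9 kHz are k·fs ± 9 kHz for integer k ≥ 0.
k=0: 9 kHz.
k=1: 24 kHz, 42 kHz.
k=2: 57 kHz, 75 kHz.
k=3: 90 kHz, 108 kHz.
Within [23.5 kHz, 88.5 kHz]: 24 kHz, 42 kHz, 57 kHz, 75 kHz.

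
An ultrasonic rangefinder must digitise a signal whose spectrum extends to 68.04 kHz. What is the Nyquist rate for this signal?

136.08 kHz

Nyquist rate = 2 × 68.04 kHz = 136.08 kHz.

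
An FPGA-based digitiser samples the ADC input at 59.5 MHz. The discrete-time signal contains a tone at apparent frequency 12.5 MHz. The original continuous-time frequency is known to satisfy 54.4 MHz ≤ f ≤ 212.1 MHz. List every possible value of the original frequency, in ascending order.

72 MHz, 106.5 MHz, 131.5 MHz, 166 MHz, 191 MHz

Frequencies that alias to 12.5 MHz are k·fs ± 12.5 MHz for integer k ≥ 0.
k=0: 12.5 MHz.
k=1: 47 MHz, 72 MHz.
k=2: 106.5 MHz, 131.5 MHz.
k=3: 166 MHz, 191 MHz.
k=4: 225.5 MHz, 250.5 MHz.
Within [54.4 MHz, 212.1 MHz]: 72 MHz, 106.5 MHz, 131.5 MHz, 166 MHz, 191 MHz.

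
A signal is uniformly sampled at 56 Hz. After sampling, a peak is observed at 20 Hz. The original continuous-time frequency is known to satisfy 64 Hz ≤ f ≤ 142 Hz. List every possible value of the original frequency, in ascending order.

Frequencies that alias to 20 Hz are k·fs ± 20 Hz for integer k ≥ 0.
k=0: 20 Hz.
k=1: 36 Hz, 76 Hz.
k=2: 92 Hz, 132 Hz.
k=3: 148 Hz, 188 Hz.
Within [64 Hz, 142 Hz]: 76 Hz, 92 Hz, 132 Hz.

76 Hz, 92 Hz, 132 Hz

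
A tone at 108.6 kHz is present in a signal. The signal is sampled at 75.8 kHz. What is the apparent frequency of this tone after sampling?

32.8 kHz

108.6 kHz mod fs = 32.8 kHz.
32.8 kHz ≤ fs/2 = 37.9 kHz, appears at 32.8 kHz.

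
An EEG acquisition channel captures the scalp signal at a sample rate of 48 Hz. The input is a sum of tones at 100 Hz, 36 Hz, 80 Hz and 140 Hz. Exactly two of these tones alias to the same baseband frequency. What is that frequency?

fs/2 = 24 Hz.
100 Hz mod fs = 4 Hz.
4 Hz ≤ fs/2 = 24 Hz, appears at 4 Hz.
36 Hz > fs/2 = 24 Hz, folds to fs − 36 Hz = 12 Hz.
80 Hz mod fs = 32 Hz.
32 Hz > fs/2 = 24 Hz, folds to fs − 32 Hz = 16 Hz.
140 Hz mod fs = 44 Hz.
44 Hz > fs/2 = 24 Hz, folds to fs − 44 Hz = 4 Hz.
100 Hz and 140 Hz both map to 4 Hz.

4 Hz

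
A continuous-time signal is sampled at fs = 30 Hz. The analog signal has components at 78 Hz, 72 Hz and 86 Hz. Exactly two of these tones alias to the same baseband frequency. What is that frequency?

fs/2 = 15 Hz.
78 Hz mod fs = 18 Hz.
18 Hz > fs/2 = 15 Hz, folds to fs − 18 Hz = 12 Hz.
72 Hz mod fs = 12 Hz.
12 Hz ≤ fs/2 = 15 Hz, appears at 12 Hz.
86 Hz mod fs = 26 Hz.
26 Hz > fs/2 = 15 Hz, folds to fs − 26 Hz = 4 Hz.
72 Hz and 78 Hz both map to 12 Hz.

12 Hz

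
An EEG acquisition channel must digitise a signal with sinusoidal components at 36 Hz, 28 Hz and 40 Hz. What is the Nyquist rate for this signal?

80 Hz

Highest-frequency component: 40 Hz.
Nyquist rate = 2 × 40 Hz = 80 Hz.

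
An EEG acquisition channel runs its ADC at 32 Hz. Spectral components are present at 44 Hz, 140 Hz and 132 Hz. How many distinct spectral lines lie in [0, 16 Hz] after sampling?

2

fs/2 = 16 Hz.
44 Hz mod fs = 12 Hz.
12 Hz ≤ fs/2 = 16 Hz, appears at 12 Hz.
140 Hz mod fs = 12 Hz.
12 Hz ≤ fs/2 = 16 Hz, appears at 12 Hz.
132 Hz mod fs = 4 Hz.
4 Hz ≤ fs/2 = 16 Hz, appears at 4 Hz.
Distinct values: {4 Hz, 12 Hz} → 2.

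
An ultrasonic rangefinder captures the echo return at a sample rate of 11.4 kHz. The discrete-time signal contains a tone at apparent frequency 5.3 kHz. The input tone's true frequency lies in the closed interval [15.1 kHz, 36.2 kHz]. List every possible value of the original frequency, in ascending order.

16.7 kHz, 17.5 kHz, 28.1 kHz, 28.9 kHz

Frequencies that alias to 5.3 kHz are k·fs ± 5.3 kHz for integer k ≥ 0.
k=0: 5.3 kHz.
k=1: 6.1 kHz, 16.7 kHz.
k=2: 17.5 kHz, 28.1 kHz.
k=3: 28.9 kHz, 39.5 kHz.
k=4: 40.3 kHz, 50.9 kHz.
Within [15.1 kHz, 36.2 kHz]: 16.7 kHz, 17.5 kHz, 28.1 kHz, 28.9 kHz.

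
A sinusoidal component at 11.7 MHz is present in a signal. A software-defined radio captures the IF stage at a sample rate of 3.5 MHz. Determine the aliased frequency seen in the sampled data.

11.7 MHz mod fs = 1.2 MHz.
1.2 MHz ≤ fs/2 = 1.75 MHz, appears at 1.2 MHz.

1.2 MHz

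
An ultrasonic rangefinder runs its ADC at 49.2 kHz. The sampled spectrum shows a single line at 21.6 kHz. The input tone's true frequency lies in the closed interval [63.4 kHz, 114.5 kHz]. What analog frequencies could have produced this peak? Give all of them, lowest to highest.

Frequencies that alias to 21.6 kHz are k·fs ± 21.6 kHz for integer k ≥ 0.
k=0: 21.6 kHz.
k=1: 27.6 kHz, 70.8 kHz.
k=2: 76.8 kHz, 120 kHz.
k=3: 126 kHz, 169.2 kHz.
Within [63.4 kHz, 114.5 kHz]: 70.8 kHz, 76.8 kHz.

70.8 kHz, 76.8 kHz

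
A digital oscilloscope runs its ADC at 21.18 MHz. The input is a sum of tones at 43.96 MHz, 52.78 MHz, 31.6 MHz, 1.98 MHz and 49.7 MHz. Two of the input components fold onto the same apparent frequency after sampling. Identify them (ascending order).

fs/2 = 10.59 MHz.
43.96 MHz mod fs = 1.6 MHz.
1.6 MHz ≤ fs/2 = 10.59 MHz, appears at 1.6 MHz.
52.78 MHz mod fs = 10.42 MHz.
10.42 MHz ≤ fs/2 = 10.59 MHz, appears at 10.42 MHz.
31.6 MHz mod fs = 10.42 MHz.
10.42 MHz ≤ fs/2 = 10.59 MHz, appears at 10.42 MHz.
1.98 MHz ≤ fs/2 = 10.59 MHz, passes unchanged.
49.7 MHz mod fs = 7.34 MHz.
7.34 MHz ≤ fs/2 = 10.59 MHz, appears at 7.34 MHz.
31.6 MHz and 52.78 MHz both map to 10.42 MHz.

31.6 MHz, 52.78 MHz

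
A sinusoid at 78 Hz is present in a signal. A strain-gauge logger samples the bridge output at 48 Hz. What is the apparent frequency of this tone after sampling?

78 Hz mod fs = 30 Hz.
30 Hz > fs/2 = 24 Hz, folds to fs − 30 Hz = 18 Hz.

18 Hz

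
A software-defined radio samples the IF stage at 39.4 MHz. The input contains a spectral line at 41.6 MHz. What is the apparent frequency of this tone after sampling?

2.2 MHz

41.6 MHz mod fs = 2.2 MHz.
2.2 MHz ≤ fs/2 = 19.7 MHz, appears at 2.2 MHz.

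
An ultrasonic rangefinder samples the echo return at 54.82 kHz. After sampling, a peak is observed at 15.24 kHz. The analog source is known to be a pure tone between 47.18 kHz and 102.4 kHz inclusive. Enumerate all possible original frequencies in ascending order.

70.06 kHz, 94.4 kHz

Frequencies that alias to 15.24 kHz are k·fs ± 15.24 kHz for integer k ≥ 0.
k=0: 15.24 kHz.
k=1: 39.58 kHz, 70.06 kHz.
k=2: 94.4 kHz, 124.88 kHz.
k=3: 149.22 kHz, 179.7 kHz.
Within [47.18 kHz, 102.4 kHz]: 70.06 kHz, 94.4 kHz.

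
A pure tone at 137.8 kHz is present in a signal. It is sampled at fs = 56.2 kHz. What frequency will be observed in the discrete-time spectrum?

137.8 kHz mod fs = 25.4 kHz.
25.4 kHz ≤ fs/2 = 28.1 kHz, appears at 25.4 kHz.

25.4 kHz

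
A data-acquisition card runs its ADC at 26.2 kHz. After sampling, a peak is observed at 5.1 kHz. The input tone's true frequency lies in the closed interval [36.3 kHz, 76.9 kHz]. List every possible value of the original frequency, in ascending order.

47.3 kHz, 57.5 kHz, 73.5 kHz

Frequencies that alias to 5.1 kHz are k·fs ± 5.1 kHz for integer k ≥ 0.
k=0: 5.1 kHz.
k=1: 21.1 kHz, 31.3 kHz.
k=2: 47.3 kHz, 57.5 kHz.
k=3: 73.5 kHz, 83.7 kHz.
k=4: 99.7 kHz, 109.9 kHz.
Within [36.3 kHz, 76.9 kHz]: 47.3 kHz, 57.5 kHz, 73.5 kHz.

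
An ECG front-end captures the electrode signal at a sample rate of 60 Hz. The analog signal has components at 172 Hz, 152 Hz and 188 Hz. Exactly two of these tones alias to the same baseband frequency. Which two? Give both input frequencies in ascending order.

fs/2 = 30 Hz.
172 Hz mod fs = 52 Hz.
52 Hz > fs/2 = 30 Hz, folds to fs − 52 Hz = 8 Hz.
152 Hz mod fs = 32 Hz.
32 Hz > fs/2 = 30 Hz, folds to fs − 32 Hz = 28 Hz.
188 Hz mod fs = 8 Hz.
8 Hz ≤ fs/2 = 30 Hz, appears at 8 Hz.
172 Hz and 188 Hz both map to 8 Hz.

172 Hz, 188 Hz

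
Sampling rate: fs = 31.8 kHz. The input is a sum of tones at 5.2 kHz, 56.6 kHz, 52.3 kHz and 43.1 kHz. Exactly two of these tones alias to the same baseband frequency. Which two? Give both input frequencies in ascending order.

43.1 kHz, 52.3 kHz

fs/2 = 15.9 kHz.
5.2 kHz ≤ fs/2 = 15.9 kHz, passes unchanged.
56.6 kHz mod fs = 24.8 kHz.
24.8 kHz > fs/2 = 15.9 kHz, folds to fs − 24.8 kHz = 7 kHz.
52.3 kHz mod fs = 20.5 kHz.
20.5 kHz > fs/2 = 15.9 kHz, folds to fs − 20.5 kHz = 11.3 kHz.
43.1 kHz mod fs = 11.3 kHz.
11.3 kHz ≤ fs/2 = 15.9 kHz, appears at 11.3 kHz.
43.1 kHz and 52.3 kHz both map to 11.3 kHz.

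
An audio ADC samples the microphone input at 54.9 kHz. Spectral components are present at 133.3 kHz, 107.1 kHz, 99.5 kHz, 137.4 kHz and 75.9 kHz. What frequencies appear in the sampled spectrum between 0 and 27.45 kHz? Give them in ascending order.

fs/2 = 27.45 kHz.
133.3 kHz mod fs = 23.5 kHz.
23.5 kHz ≤ fs/2 = 27.45 kHz, appears at 23.5 kHz.
107.1 kHz mod fs = 52.2 kHz.
52.2 kHz > fs/2 = 27.45 kHz, folds to fs − 52.2 kHz = 2.7 kHz.
99.5 kHz mod fs = 44.6 kHz.
44.6 kHz > fs/2 = 27.45 kHz, folds to fs − 44.6 kHz = 10.3 kHz.
137.4 kHz mod fs = 27.6 kHz.
27.6 kHz > fs/2 = 27.45 kHz, folds to fs − 27.6 kHz = 27.3 kHz.
75.9 kHz mod fs = 21 kHz.
21 kHz ≤ fs/2 = 27.45 kHz, appears at 21 kHz.
Distinct values: {2.7 kHz, 10.3 kHz, 21 kHz, 23.5 kHz, 27.3 kHz}.

2.7 kHz, 10.3 kHz, 21 kHz, 23.5 kHz, 27.3 kHz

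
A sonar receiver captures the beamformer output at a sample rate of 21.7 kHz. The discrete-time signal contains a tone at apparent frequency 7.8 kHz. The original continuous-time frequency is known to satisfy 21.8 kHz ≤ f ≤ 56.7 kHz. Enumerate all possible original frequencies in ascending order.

29.5 kHz, 35.6 kHz, 51.2 kHz

Frequencies that alias to 7.8 kHz are k·fs ± 7.8 kHz for integer k ≥ 0.
k=0: 7.8 kHz.
k=1: 13.9 kHz, 29.5 kHz.
k=2: 35.6 kHz, 51.2 kHz.
k=3: 57.3 kHz, 72.9 kHz.
Within [21.8 kHz, 56.7 kHz]: 29.5 kHz, 35.6 kHz, 51.2 kHz.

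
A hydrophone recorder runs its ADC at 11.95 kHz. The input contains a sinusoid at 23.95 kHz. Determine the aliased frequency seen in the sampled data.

0.05 kHz

23.95 kHz mod fs = 0.05 kHz.
0.05 kHz ≤ fs/2 = 5.975 kHz, appears at 0.05 kHz.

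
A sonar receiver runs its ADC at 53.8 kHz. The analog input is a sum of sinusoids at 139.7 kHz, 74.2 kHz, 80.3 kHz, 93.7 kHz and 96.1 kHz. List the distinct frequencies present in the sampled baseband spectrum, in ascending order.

fs/2 = 26.9 kHz.
139.7 kHz mod fs = 32.1 kHz.
32.1 kHz > fs/2 = 26.9 kHz, folds to fs − 32.1 kHz = 21.7 kHz.
74.2 kHz mod fs = 20.4 kHz.
20.4 kHz ≤ fs/2 = 26.9 kHz, appears at 20.4 kHz.
80.3 kHz mod fs = 26.5 kHz.
26.5 kHz ≤ fs/2 = 26.9 kHz, appears at 26.5 kHz.
93.7 kHz mod fs = 39.9 kHz.
39.9 kHz > fs/2 = 26.9 kHz, folds to fs − 39.9 kHz = 13.9 kHz.
96.1 kHz mod fs = 42.3 kHz.
42.3 kHz > fs/2 = 26.9 kHz, folds to fs − 42.3 kHz = 11.5 kHz.
Distinct values: {11.5 kHz, 13.9 kHz, 20.4 kHz, 21.7 kHz, 26.5 kHz}.

11.5 kHz, 13.9 kHz, 20.4 kHz, 21.7 kHz, 26.5 kHz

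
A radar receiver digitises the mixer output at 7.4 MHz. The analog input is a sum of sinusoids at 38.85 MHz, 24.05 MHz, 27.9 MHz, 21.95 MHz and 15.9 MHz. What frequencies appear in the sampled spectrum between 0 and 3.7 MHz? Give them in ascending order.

0.25 MHz, 1.1 MHz, 1.7 MHz, 1.85 MHz

fs/2 = 3.7 MHz.
38.85 MHz mod fs = 1.85 MHz.
1.85 MHz ≤ fs/2 = 3.7 MHz, appears at 1.85 MHz.
24.05 MHz mod fs = 1.85 MHz.
1.85 MHz ≤ fs/2 = 3.7 MHz, appears at 1.85 MHz.
27.9 MHz mod fs = 5.7 MHz.
5.7 MHz > fs/2 = 3.7 MHz, folds to fs − 5.7 MHz = 1.7 MHz.
21.95 MHz mod fs = 7.15 MHz.
7.15 MHz > fs/2 = 3.7 MHz, folds to fs − 7.15 MHz = 0.25 MHz.
15.9 MHz mod fs = 1.1 MHz.
1.1 MHz ≤ fs/2 = 3.7 MHz, appears at 1.1 MHz.
Distinct values: {0.25 MHz, 1.1 MHz, 1.7 MHz, 1.85 MHz}.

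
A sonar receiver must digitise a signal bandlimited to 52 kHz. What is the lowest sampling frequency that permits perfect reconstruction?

104 kHz

Nyquist rate = 2 × 52 kHz = 104 kHz.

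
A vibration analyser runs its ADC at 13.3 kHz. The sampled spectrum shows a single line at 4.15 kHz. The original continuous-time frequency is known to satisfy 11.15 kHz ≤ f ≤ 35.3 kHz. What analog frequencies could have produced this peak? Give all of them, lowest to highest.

Frequencies that alias to 4.15 kHz are k·fs ± 4.15 kHz for integer k ≥ 0.
k=0: 4.15 kHz.
k=1: 9.15 kHz, 17.45 kHz.
k=2: 22.45 kHz, 30.75 kHz.
k=3: 35.75 kHz, 44.05 kHz.
Within [11.15 kHz, 35.3 kHz]: 17.45 kHz, 22.45 kHz, 30.75 kHz.

17.45 kHz, 22.45 kHz, 30.75 kHz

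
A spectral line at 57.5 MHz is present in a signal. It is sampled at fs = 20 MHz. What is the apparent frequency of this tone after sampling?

2.5 MHz

57.5 MHz mod fs = 17.5 MHz.
17.5 MHz > fs/2 = 10 MHz, folds to fs − 17.5 MHz = 2.5 MHz.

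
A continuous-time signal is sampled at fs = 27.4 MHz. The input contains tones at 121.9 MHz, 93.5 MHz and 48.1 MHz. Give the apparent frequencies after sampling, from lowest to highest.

6.7 MHz, 11.3 MHz, 12.3 MHz

fs/2 = 13.7 MHz.
121.9 MHz mod fs = 12.3 MHz.
12.3 MHz ≤ fs/2 = 13.7 MHz, appears at 12.3 MHz.
93.5 MHz mod fs = 11.3 MHz.
11.3 MHz ≤ fs/2 = 13.7 MHz, appears at 11.3 MHz.
48.1 MHz mod fs = 20.7 MHz.
20.7 MHz > fs/2 = 13.7 MHz, folds to fs − 20.7 MHz = 6.7 MHz.
Distinct values: {6.7 MHz, 11.3 MHz, 12.3 MHz}.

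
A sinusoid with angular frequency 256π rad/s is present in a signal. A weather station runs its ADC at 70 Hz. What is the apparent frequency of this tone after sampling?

12 Hz

ω = 256π rad/s → f = ω/(2π) = 128 Hz.
128 Hz mod fs = 58 Hz.
58 Hz > fs/2 = 35 Hz, folds to fs − 58 Hz = 12 Hz.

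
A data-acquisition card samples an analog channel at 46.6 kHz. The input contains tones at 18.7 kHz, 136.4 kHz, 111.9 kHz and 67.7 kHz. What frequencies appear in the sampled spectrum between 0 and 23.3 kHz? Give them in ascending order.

fs/2 = 23.3 kHz.
18.7 kHz ≤ fs/2 = 23.3 kHz, passes unchanged.
136.4 kHz mod fs = 43.2 kHz.
43.2 kHz > fs/2 = 23.3 kHz, folds to fs − 43.2 kHz = 3.4 kHz.
111.9 kHz mod fs = 18.7 kHz.
18.7 kHz ≤ fs/2 = 23.3 kHz, appears at 18.7 kHz.
67.7 kHz mod fs = 21.1 kHz.
21.1 kHz ≤ fs/2 = 23.3 kHz, appears at 21.1 kHz.
Distinct values: {3.4 kHz, 18.7 kHz, 21.1 kHz}.

3.4 kHz, 18.7 kHz, 21.1 kHz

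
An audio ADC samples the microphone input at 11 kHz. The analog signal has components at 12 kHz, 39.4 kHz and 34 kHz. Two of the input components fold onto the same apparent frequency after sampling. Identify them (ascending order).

12 kHz, 34 kHz

fs/2 = 5.5 kHz.
12 kHz mod fs = 1 kHz.
1 kHz ≤ fs/2 = 5.5 kHz, appears at 1 kHz.
39.4 kHz mod fs = 6.4 kHz.
6.4 kHz > fs/2 = 5.5 kHz, folds to fs − 6.4 kHz = 4.6 kHz.
34 kHz mod fs = 1 kHz.
1 kHz ≤ fs/2 = 5.5 kHz, appears at 1 kHz.
12 kHz and 34 kHz both map to 1 kHz.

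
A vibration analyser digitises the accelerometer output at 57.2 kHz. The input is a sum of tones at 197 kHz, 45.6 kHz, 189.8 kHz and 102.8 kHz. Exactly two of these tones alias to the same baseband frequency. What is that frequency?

11.6 kHz

fs/2 = 28.6 kHz.
197 kHz mod fs = 25.4 kHz.
25.4 kHz ≤ fs/2 = 28.6 kHz, appears at 25.4 kHz.
45.6 kHz > fs/2 = 28.6 kHz, folds to fs − 45.6 kHz = 11.6 kHz.
189.8 kHz mod fs = 18.2 kHz.
18.2 kHz ≤ fs/2 = 28.6 kHz, appears at 18.2 kHz.
102.8 kHz mod fs = 45.6 kHz.
45.6 kHz > fs/2 = 28.6 kHz, folds to fs − 45.6 kHz = 11.6 kHz.
45.6 kHz and 102.8 kHz both map to 11.6 kHz.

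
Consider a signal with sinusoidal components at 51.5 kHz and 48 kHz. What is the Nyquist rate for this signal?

Highest-frequency component: 51.5 kHz.
Nyquist rate = 2 × 51.5 kHz = 103 kHz.

103 kHz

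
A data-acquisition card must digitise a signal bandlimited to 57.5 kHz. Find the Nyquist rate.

115 kHz

Nyquist rate = 2 × 57.5 kHz = 115 kHz.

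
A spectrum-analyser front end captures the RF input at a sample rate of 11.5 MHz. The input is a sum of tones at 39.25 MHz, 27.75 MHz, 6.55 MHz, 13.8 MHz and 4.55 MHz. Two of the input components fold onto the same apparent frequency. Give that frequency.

fs/2 = 5.75 MHz.
39.25 MHz mod fs = 4.75 MHz.
4.75 MHz ≤ fs/2 = 5.75 MHz, appears at 4.75 MHz.
27.75 MHz mod fs = 4.75 MHz.
4.75 MHz ≤ fs/2 = 5.75 MHz, appears at 4.75 MHz.
6.55 MHz > fs/2 = 5.75 MHz, folds to fs − 6.55 MHz = 4.95 MHz.
13.8 MHz mod fs = 2.3 MHz.
2.3 MHz ≤ fs/2 = 5.75 MHz, appears at 2.3 MHz.
4.55 MHz ≤ fs/2 = 5.75 MHz, passes unchanged.
27.75 MHz and 39.25 MHz both map to 4.75 MHz.

4.75 MHz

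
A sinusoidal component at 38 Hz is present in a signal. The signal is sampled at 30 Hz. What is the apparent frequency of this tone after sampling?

8 Hz

38 Hz mod fs = 8 Hz.
8 Hz ≤ fs/2 = 15 Hz, appears at 8 Hz.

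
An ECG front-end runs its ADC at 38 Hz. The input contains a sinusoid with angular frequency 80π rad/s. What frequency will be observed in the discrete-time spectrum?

ω = 80π rad/s → f = ω/(2π) = 40 Hz.
40 Hz mod fs = 2 Hz.
2 Hz ≤ fs/2 = 19 Hz, appears at 2 Hz.

2 Hz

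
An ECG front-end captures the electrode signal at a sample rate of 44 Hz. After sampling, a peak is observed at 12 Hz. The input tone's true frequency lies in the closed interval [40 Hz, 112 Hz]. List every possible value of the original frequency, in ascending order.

56 Hz, 76 Hz, 100 Hz

Frequencies that alias to 12 Hz are k·fs ± 12 Hz for integer k ≥ 0.
k=0: 12 Hz.
k=1: 32 Hz, 56 Hz.
k=2: 76 Hz, 100 Hz.
k=3: 120 Hz, 144 Hz.
Within [40 Hz, 112 Hz]: 56 Hz, 76 Hz, 100 Hz.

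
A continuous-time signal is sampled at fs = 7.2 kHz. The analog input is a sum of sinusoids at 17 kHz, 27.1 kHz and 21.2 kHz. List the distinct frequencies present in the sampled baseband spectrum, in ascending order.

0.4 kHz, 1.7 kHz, 2.6 kHz

fs/2 = 3.6 kHz.
17 kHz mod fs = 2.6 kHz.
2.6 kHz ≤ fs/2 = 3.6 kHz, appears at 2.6 kHz.
27.1 kHz mod fs = 5.5 kHz.
5.5 kHz > fs/2 = 3.6 kHz, folds to fs − 5.5 kHz = 1.7 kHz.
21.2 kHz mod fs = 6.8 kHz.
6.8 kHz > fs/2 = 3.6 kHz, folds to fs − 6.8 kHz = 0.4 kHz.
Distinct values: {0.4 kHz, 1.7 kHz, 2.6 kHz}.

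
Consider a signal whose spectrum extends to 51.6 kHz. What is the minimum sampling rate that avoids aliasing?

Nyquist rate = 2 × 51.6 kHz = 103.2 kHz.

103.2 kHz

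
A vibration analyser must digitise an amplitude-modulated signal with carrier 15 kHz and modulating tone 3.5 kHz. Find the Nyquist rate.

AM sidebands sit at fc ± fm = 11.5 kHz and 18.5 kHz.
Highest-frequency component: 18.5 kHz.
Nyquist rate = 2 × 18.5 kHz = 37 kHz.

37 kHz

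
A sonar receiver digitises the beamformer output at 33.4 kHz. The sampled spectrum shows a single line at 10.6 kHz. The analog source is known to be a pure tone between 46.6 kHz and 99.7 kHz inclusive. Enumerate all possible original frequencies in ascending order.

Frequencies that alias to 10.6 kHz are k·fs ± 10.6 kHz for integer k ≥ 0.
k=0: 10.6 kHz.
k=1: 22.8 kHz, 44 kHz.
k=2: 56.2 kHz, 77.4 kHz.
k=3: 89.6 kHz, 110.8 kHz.
k=4: 123 kHz, 144.2 kHz.
Within [46.6 kHz, 99.7 kHz]: 56.2 kHz, 77.4 kHz, 89.6 kHz.

56.2 kHz, 77.4 kHz, 89.6 kHz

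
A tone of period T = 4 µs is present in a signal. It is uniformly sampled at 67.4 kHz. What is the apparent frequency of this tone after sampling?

T = 4 µs → f = 1/T = 250 kHz.
250 kHz mod fs = 47.8 kHz.
47.8 kHz > fs/2 = 33.7 kHz, folds to fs − 47.8 kHz = 19.6 kHz.

19.6 kHz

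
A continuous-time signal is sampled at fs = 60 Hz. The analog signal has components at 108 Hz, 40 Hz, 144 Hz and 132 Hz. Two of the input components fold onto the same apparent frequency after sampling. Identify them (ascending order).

108 Hz, 132 Hz

fs/2 = 30 Hz.
108 Hz mod fs = 48 Hz.
48 Hz > fs/2 = 30 Hz, folds to fs − 48 Hz = 12 Hz.
40 Hz > fs/2 = 30 Hz, folds to fs − 40 Hz = 20 Hz.
144 Hz mod fs = 24 Hz.
24 Hz ≤ fs/2 = 30 Hz, appears at 24 Hz.
132 Hz mod fs = 12 Hz.
12 Hz ≤ fs/2 = 30 Hz, appears at 12 Hz.
108 Hz and 132 Hz both map to 12 Hz.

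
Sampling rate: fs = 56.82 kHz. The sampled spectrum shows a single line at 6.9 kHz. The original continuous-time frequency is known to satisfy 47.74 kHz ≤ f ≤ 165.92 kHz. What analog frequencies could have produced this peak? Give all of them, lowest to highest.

Frequencies that alias to 6.9 kHz are k·fs ± 6.9 kHz for integer k ≥ 0.
k=0: 6.9 kHz.
k=1: 49.92 kHz, 63.72 kHz.
k=2: 106.74 kHz, 120.54 kHz.
k=3: 163.56 kHz, 177.36 kHz.
k=4: 220.38 kHz, 234.18 kHz.
Within [47.74 kHz, 165.92 kHz]: 49.92 kHz, 63.72 kHz, 106.74 kHz, 120.54 kHz, 163.56 kHz.

49.92 kHz, 63.72 kHz, 106.74 kHz, 120.54 kHz, 163.56 kHz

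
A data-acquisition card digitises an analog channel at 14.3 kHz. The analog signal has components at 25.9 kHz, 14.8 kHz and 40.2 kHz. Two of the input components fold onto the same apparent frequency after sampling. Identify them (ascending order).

fs/2 = 7.15 kHz.
25.9 kHz mod fs = 11.6 kHz.
11.6 kHz > fs/2 = 7.15 kHz, folds to fs − 11.6 kHz = 2.7 kHz.
14.8 kHz mod fs = 0.5 kHz.
0.5 kHz ≤ fs/2 = 7.15 kHz, appears at 0.5 kHz.
40.2 kHz mod fs = 11.6 kHz.
11.6 kHz > fs/2 = 7.15 kHz, folds to fs − 11.6 kHz = 2.7 kHz.
25.9 kHz and 40.2 kHz both map to 2.7 kHz.

25.9 kHz, 40.2 kHz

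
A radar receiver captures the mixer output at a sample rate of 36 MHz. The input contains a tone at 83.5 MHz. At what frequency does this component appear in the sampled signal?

83.5 MHz mod fs = 11.5 MHz.
11.5 MHz ≤ fs/2 = 18 MHz, appears at 11.5 MHz.

11.5 MHz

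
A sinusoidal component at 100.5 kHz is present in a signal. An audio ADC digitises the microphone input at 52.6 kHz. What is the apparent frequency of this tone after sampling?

4.7 kHz

100.5 kHz mod fs = 47.9 kHz.
47.9 kHz > fs/2 = 26.3 kHz, folds to fs − 47.9 kHz = 4.7 kHz.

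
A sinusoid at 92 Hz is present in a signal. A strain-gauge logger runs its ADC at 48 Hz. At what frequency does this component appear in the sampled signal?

92 Hz mod fs = 44 Hz.
44 Hz > fs/2 = 24 Hz, folds to fs − 44 Hz = 4 Hz.

4 Hz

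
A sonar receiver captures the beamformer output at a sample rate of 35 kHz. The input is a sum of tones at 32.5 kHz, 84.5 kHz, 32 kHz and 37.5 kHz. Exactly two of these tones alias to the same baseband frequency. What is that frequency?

2.5 kHz

fs/2 = 17.5 kHz.
32.5 kHz > fs/2 = 17.5 kHz, folds to fs − 32.5 kHz = 2.5 kHz.
84.5 kHz mod fs = 14.5 kHz.
14.5 kHz ≤ fs/2 = 17.5 kHz, appears at 14.5 kHz.
32 kHz > fs/2 = 17.5 kHz, folds to fs − 32 kHz = 3 kHz.
37.5 kHz mod fs = 2.5 kHz.
2.5 kHz ≤ fs/2 = 17.5 kHz, appears at 2.5 kHz.
32.5 kHz and 37.5 kHz both map to 2.5 kHz.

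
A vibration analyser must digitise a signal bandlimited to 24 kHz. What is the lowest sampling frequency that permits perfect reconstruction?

Nyquist rate = 2 × 24 kHz = 48 kHz.

48 kHz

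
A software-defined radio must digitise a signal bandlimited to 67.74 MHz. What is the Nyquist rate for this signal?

135.48 MHz

Nyquist rate = 2 × 67.74 MHz = 135.48 MHz.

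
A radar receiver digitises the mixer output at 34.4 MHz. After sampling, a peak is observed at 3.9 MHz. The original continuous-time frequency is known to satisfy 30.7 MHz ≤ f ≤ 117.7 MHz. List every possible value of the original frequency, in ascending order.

Frequencies that alias to 3.9 MHz are k·fs ± 3.9 MHz for integer k ≥ 0.
k=0: 3.9 MHz.
k=1: 30.5 MHz, 38.3 MHz.
k=2: 64.9 MHz, 72.7 MHz.
k=3: 99.3 MHz, 107.1 MHz.
k=4: 133.7 MHz, 141.5 MHz.
Within [30.7 MHz, 117.7 MHz]: 38.3 MHz, 64.9 MHz, 72.7 MHz, 99.3 MHz, 107.1 MHz.

38.3 MHz, 64.9 MHz, 72.7 MHz, 99.3 MHz, 107.1 MHz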